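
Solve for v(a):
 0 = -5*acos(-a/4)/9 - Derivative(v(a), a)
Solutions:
 v(a) = C1 - 5*a*acos(-a/4)/9 - 5*sqrt(16 - a^2)/9


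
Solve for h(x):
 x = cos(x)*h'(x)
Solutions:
 h(x) = C1 + Integral(x/cos(x), x)


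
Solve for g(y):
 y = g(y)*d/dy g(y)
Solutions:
 g(y) = -sqrt(C1 + y^2)
 g(y) = sqrt(C1 + y^2)


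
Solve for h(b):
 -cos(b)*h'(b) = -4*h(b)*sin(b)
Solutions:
 h(b) = C1/cos(b)^4


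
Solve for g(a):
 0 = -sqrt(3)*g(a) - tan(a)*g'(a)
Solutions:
 g(a) = C1/sin(a)^(sqrt(3))


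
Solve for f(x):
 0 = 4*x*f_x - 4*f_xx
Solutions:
 f(x) = C1 + C2*erfi(sqrt(2)*x/2)


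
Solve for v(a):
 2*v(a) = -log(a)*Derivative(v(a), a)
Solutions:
 v(a) = C1*exp(-2*li(a))


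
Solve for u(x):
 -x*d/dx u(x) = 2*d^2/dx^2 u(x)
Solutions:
 u(x) = C1 + C2*erf(x/2)


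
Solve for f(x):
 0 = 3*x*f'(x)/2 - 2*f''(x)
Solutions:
 f(x) = C1 + C2*erfi(sqrt(6)*x/4)


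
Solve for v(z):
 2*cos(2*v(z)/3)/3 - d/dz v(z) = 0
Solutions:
 -2*z/3 - 3*log(sin(2*v(z)/3) - 1)/4 + 3*log(sin(2*v(z)/3) + 1)/4 = C1


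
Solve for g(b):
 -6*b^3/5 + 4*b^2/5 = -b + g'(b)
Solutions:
 g(b) = C1 - 3*b^4/10 + 4*b^3/15 + b^2/2


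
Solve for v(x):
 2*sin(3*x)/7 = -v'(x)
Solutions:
 v(x) = C1 + 2*cos(3*x)/21


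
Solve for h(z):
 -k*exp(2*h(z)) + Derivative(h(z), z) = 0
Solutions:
 h(z) = log(-sqrt(-1/(C1 + k*z))) - log(2)/2
 h(z) = log(-1/(C1 + k*z))/2 - log(2)/2


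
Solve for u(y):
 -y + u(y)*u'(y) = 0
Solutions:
 u(y) = -sqrt(C1 + y^2)
 u(y) = sqrt(C1 + y^2)


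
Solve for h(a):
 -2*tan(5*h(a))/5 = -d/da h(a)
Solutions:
 h(a) = -asin(C1*exp(2*a))/5 + pi/5
 h(a) = asin(C1*exp(2*a))/5


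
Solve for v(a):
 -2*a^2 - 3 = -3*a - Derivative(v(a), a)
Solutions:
 v(a) = C1 + 2*a^3/3 - 3*a^2/2 + 3*a


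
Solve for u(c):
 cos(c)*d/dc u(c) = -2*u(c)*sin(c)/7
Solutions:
 u(c) = C1*cos(c)^(2/7)


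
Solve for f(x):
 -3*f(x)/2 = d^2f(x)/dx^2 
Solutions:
 f(x) = C1*sin(sqrt(6)*x/2) + C2*cos(sqrt(6)*x/2)


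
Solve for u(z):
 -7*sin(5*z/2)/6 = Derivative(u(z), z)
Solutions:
 u(z) = C1 + 7*cos(5*z/2)/15


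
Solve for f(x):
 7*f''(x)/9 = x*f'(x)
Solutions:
 f(x) = C1 + C2*erfi(3*sqrt(14)*x/14)


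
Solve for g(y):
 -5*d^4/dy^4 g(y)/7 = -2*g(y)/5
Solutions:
 g(y) = C1*exp(-14^(1/4)*sqrt(5)*y/5) + C2*exp(14^(1/4)*sqrt(5)*y/5) + C3*sin(14^(1/4)*sqrt(5)*y/5) + C4*cos(14^(1/4)*sqrt(5)*y/5)


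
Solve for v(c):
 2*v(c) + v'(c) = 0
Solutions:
 v(c) = C1*exp(-2*c)


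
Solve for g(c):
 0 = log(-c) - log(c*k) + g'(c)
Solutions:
 g(c) = C1 + c*log(-k)


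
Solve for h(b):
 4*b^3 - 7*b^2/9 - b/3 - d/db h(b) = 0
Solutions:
 h(b) = C1 + b^4 - 7*b^3/27 - b^2/6


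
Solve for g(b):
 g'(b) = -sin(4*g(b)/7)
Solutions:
 b + 7*log(cos(4*g(b)/7) - 1)/8 - 7*log(cos(4*g(b)/7) + 1)/8 = C1


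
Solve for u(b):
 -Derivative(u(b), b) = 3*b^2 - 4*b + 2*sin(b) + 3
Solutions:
 u(b) = C1 - b^3 + 2*b^2 - 3*b + 2*cos(b)


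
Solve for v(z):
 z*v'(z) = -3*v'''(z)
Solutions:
 v(z) = C1 + Integral(C2*airyai(-3^(2/3)*z/3) + C3*airybi(-3^(2/3)*z/3), z)


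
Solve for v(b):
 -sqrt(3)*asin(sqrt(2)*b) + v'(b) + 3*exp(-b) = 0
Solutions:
 v(b) = C1 + sqrt(3)*b*asin(sqrt(2)*b) + sqrt(6)*sqrt(1 - 2*b^2)/2 + 3*exp(-b)


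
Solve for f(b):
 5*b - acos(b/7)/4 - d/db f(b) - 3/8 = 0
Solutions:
 f(b) = C1 + 5*b^2/2 - b*acos(b/7)/4 - 3*b/8 + sqrt(49 - b^2)/4


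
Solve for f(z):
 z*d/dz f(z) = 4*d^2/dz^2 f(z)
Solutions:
 f(z) = C1 + C2*erfi(sqrt(2)*z/4)


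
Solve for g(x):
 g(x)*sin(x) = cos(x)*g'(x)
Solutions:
 g(x) = C1/cos(x)


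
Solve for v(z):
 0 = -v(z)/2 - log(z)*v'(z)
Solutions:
 v(z) = C1*exp(-li(z)/2)


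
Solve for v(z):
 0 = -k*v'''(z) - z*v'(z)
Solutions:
 v(z) = C1 + Integral(C2*airyai(z*(-1/k)^(1/3)) + C3*airybi(z*(-1/k)^(1/3)), z)


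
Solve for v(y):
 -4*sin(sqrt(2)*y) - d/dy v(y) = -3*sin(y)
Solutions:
 v(y) = C1 - 3*cos(y) + 2*sqrt(2)*cos(sqrt(2)*y)


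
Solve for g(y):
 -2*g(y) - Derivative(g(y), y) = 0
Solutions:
 g(y) = C1*exp(-2*y)


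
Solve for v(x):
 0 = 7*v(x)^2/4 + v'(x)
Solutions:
 v(x) = 4/(C1 + 7*x)


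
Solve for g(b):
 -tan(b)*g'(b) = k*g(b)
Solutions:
 g(b) = C1*exp(-k*log(sin(b)))


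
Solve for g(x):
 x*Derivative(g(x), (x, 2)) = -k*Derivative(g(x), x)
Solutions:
 g(x) = C1 + x^(1 - re(k))*(C2*sin(log(x)*Abs(im(k))) + C3*cos(log(x)*im(k)))


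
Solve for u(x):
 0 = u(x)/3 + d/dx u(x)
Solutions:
 u(x) = C1*exp(-x/3)


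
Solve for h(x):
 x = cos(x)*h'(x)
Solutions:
 h(x) = C1 + Integral(x/cos(x), x)


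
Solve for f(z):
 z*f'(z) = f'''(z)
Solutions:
 f(z) = C1 + Integral(C2*airyai(z) + C3*airybi(z), z)


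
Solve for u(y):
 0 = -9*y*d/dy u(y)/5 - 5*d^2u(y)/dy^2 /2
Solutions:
 u(y) = C1 + C2*erf(3*y/5)


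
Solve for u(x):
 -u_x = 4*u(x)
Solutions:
 u(x) = C1*exp(-4*x)


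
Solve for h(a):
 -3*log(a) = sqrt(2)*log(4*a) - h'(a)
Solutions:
 h(a) = C1 + sqrt(2)*a*log(a) + 3*a*log(a) - 3*a - sqrt(2)*a + 2*sqrt(2)*a*log(2)


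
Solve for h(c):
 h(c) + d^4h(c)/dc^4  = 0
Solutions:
 h(c) = (C1*sin(sqrt(2)*c/2) + C2*cos(sqrt(2)*c/2))*exp(-sqrt(2)*c/2) + (C3*sin(sqrt(2)*c/2) + C4*cos(sqrt(2)*c/2))*exp(sqrt(2)*c/2)


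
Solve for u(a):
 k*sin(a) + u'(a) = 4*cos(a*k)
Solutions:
 u(a) = C1 + k*cos(a) + 4*sin(a*k)/k


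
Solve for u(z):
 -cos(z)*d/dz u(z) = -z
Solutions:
 u(z) = C1 + Integral(z/cos(z), z)


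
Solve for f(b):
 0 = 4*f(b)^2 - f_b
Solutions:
 f(b) = -1/(C1 + 4*b)


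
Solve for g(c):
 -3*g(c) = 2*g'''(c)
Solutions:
 g(c) = C3*exp(-2^(2/3)*3^(1/3)*c/2) + (C1*sin(2^(2/3)*3^(5/6)*c/4) + C2*cos(2^(2/3)*3^(5/6)*c/4))*exp(2^(2/3)*3^(1/3)*c/4)


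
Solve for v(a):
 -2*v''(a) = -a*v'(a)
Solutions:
 v(a) = C1 + C2*erfi(a/2)


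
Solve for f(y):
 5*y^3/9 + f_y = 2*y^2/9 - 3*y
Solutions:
 f(y) = C1 - 5*y^4/36 + 2*y^3/27 - 3*y^2/2


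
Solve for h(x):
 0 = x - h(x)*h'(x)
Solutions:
 h(x) = -sqrt(C1 + x^2)
 h(x) = sqrt(C1 + x^2)


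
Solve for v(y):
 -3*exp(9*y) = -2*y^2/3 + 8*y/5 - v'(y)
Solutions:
 v(y) = C1 - 2*y^3/9 + 4*y^2/5 + exp(9*y)/3


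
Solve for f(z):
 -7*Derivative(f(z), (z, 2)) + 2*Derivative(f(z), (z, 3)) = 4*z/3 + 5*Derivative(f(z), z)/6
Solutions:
 f(z) = C1 + C2*exp(z*(21 - sqrt(501))/12) + C3*exp(z*(21 + sqrt(501))/12) - 4*z^2/5 + 336*z/25


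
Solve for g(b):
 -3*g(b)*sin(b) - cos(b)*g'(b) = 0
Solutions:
 g(b) = C1*cos(b)^3


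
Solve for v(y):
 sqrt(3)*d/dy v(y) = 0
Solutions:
 v(y) = C1


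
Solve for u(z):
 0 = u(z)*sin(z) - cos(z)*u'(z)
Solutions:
 u(z) = C1/cos(z)


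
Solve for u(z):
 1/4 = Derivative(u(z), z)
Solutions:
 u(z) = C1 + z/4


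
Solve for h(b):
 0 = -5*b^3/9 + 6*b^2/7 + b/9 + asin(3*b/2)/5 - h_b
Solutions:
 h(b) = C1 - 5*b^4/36 + 2*b^3/7 + b^2/18 + b*asin(3*b/2)/5 + sqrt(4 - 9*b^2)/15


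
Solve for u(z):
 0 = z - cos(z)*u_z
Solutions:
 u(z) = C1 + Integral(z/cos(z), z)


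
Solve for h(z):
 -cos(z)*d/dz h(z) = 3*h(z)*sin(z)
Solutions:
 h(z) = C1*cos(z)^3


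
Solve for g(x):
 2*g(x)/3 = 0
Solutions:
 g(x) = 0


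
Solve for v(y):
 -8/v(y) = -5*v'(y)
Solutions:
 v(y) = -sqrt(C1 + 80*y)/5
 v(y) = sqrt(C1 + 80*y)/5


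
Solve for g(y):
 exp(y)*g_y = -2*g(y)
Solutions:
 g(y) = C1*exp(2*exp(-y))


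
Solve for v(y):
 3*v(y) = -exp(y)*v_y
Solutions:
 v(y) = C1*exp(3*exp(-y))


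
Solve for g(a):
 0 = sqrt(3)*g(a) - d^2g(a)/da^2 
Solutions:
 g(a) = C1*exp(-3^(1/4)*a) + C2*exp(3^(1/4)*a)


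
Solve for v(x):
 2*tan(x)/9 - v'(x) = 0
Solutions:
 v(x) = C1 - 2*log(cos(x))/9


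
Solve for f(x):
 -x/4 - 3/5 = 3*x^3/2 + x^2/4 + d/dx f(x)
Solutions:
 f(x) = C1 - 3*x^4/8 - x^3/12 - x^2/8 - 3*x/5


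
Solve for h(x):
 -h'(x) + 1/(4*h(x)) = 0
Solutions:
 h(x) = -sqrt(C1 + 2*x)/2
 h(x) = sqrt(C1 + 2*x)/2


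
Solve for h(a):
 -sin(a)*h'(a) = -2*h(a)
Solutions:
 h(a) = C1*(cos(a) - 1)/(cos(a) + 1)


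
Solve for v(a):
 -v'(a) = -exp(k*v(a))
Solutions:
 v(a) = Piecewise((log(-1/(C1*k + a*k))/k, Ne(k, 0)), (nan, True))
 v(a) = Piecewise((C1 + a, Eq(k, 0)), (nan, True))


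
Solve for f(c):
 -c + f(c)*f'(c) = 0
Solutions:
 f(c) = -sqrt(C1 + c^2)
 f(c) = sqrt(C1 + c^2)


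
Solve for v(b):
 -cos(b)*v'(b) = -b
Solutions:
 v(b) = C1 + Integral(b/cos(b), b)


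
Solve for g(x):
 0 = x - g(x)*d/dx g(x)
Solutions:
 g(x) = -sqrt(C1 + x^2)
 g(x) = sqrt(C1 + x^2)


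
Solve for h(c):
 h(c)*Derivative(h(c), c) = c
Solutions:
 h(c) = -sqrt(C1 + c^2)
 h(c) = sqrt(C1 + c^2)


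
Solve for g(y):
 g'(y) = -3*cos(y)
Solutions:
 g(y) = C1 - 3*sin(y)


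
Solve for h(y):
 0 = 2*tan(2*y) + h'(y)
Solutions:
 h(y) = C1 + log(cos(2*y))


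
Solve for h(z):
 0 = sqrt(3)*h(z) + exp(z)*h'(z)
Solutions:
 h(z) = C1*exp(sqrt(3)*exp(-z))


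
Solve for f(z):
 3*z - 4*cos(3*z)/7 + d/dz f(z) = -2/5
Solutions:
 f(z) = C1 - 3*z^2/2 - 2*z/5 + 4*sin(3*z)/21


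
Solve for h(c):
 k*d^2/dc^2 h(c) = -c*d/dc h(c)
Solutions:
 h(c) = C1 + C2*sqrt(k)*erf(sqrt(2)*c*sqrt(1/k)/2)


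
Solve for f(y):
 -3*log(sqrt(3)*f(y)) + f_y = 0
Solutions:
 -2*Integral(1/(2*log(_y) + log(3)), (_y, f(y)))/3 = C1 - y


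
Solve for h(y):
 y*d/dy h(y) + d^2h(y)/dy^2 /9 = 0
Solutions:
 h(y) = C1 + C2*erf(3*sqrt(2)*y/2)


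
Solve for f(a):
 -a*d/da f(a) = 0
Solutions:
 f(a) = C1


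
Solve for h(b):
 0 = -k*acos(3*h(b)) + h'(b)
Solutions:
 Integral(1/acos(3*_y), (_y, h(b))) = C1 + b*k


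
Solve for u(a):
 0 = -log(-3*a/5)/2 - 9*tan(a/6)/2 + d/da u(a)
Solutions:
 u(a) = C1 + a*log(-a)/2 - a*log(5) - a/2 + a*log(15)/2 - 27*log(cos(a/6))


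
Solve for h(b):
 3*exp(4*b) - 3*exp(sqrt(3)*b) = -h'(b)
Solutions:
 h(b) = C1 - 3*exp(4*b)/4 + sqrt(3)*exp(sqrt(3)*b)


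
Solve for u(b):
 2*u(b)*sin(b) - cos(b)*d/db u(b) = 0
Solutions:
 u(b) = C1/cos(b)^2


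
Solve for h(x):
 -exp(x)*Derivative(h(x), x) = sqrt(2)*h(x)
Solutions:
 h(x) = C1*exp(sqrt(2)*exp(-x))


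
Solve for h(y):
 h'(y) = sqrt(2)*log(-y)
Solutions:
 h(y) = C1 + sqrt(2)*y*log(-y) - sqrt(2)*y


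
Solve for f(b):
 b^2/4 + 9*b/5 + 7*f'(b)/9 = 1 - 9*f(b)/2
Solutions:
 f(b) = C1*exp(-81*b/14) - b^2/18 - 1388*b/3645 + 85042/295245


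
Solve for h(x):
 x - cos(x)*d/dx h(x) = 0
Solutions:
 h(x) = C1 + Integral(x/cos(x), x)


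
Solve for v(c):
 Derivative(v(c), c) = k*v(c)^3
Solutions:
 v(c) = -sqrt(2)*sqrt(-1/(C1 + c*k))/2
 v(c) = sqrt(2)*sqrt(-1/(C1 + c*k))/2


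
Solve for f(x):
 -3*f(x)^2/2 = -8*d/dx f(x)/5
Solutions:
 f(x) = -16/(C1 + 15*x)


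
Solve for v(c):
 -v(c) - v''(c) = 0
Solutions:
 v(c) = C1*sin(c) + C2*cos(c)


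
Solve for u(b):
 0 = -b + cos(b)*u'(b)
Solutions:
 u(b) = C1 + Integral(b/cos(b), b)


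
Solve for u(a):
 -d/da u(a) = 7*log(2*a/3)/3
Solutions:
 u(a) = C1 - 7*a*log(a)/3 - 7*a*log(2)/3 + 7*a/3 + 7*a*log(3)/3


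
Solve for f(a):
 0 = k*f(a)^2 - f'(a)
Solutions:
 f(a) = -1/(C1 + a*k)


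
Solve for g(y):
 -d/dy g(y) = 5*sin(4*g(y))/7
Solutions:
 5*y/7 + log(cos(4*g(y)) - 1)/8 - log(cos(4*g(y)) + 1)/8 = C1


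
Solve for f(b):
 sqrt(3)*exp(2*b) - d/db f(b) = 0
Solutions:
 f(b) = C1 + sqrt(3)*exp(2*b)/2


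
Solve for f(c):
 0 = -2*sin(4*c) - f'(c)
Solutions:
 f(c) = C1 + cos(4*c)/2


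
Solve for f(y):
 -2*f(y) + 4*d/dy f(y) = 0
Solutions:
 f(y) = C1*exp(y/2)


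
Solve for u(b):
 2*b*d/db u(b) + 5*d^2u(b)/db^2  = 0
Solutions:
 u(b) = C1 + C2*erf(sqrt(5)*b/5)


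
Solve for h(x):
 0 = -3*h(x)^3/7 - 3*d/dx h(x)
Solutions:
 h(x) = -sqrt(14)*sqrt(-1/(C1 - x))/2
 h(x) = sqrt(14)*sqrt(-1/(C1 - x))/2


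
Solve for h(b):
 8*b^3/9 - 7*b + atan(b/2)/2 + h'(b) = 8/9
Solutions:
 h(b) = C1 - 2*b^4/9 + 7*b^2/2 - b*atan(b/2)/2 + 8*b/9 + log(b^2 + 4)/2


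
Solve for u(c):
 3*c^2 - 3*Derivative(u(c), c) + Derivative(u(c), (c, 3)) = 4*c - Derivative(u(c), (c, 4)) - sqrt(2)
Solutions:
 u(c) = C1 + C2*exp(-c*(2*2^(1/3)/(9*sqrt(77) + 79)^(1/3) + 4 + 2^(2/3)*(9*sqrt(77) + 79)^(1/3))/12)*sin(2^(1/3)*sqrt(3)*c*(-2^(1/3)*(9*sqrt(77) + 79)^(1/3) + 2/(9*sqrt(77) + 79)^(1/3))/12) + C3*exp(-c*(2*2^(1/3)/(9*sqrt(77) + 79)^(1/3) + 4 + 2^(2/3)*(9*sqrt(77) + 79)^(1/3))/12)*cos(2^(1/3)*sqrt(3)*c*(-2^(1/3)*(9*sqrt(77) + 79)^(1/3) + 2/(9*sqrt(77) + 79)^(1/3))/12) + C4*exp(c*(-2 + 2*2^(1/3)/(9*sqrt(77) + 79)^(1/3) + 2^(2/3)*(9*sqrt(77) + 79)^(1/3))/6) + c^3/3 - 2*c^2/3 + sqrt(2)*c/3 + 2*c/3


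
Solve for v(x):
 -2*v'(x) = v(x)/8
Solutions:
 v(x) = C1*exp(-x/16)


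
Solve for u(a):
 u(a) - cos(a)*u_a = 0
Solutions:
 u(a) = C1*sqrt(sin(a) + 1)/sqrt(sin(a) - 1)


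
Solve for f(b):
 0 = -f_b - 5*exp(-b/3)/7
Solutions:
 f(b) = C1 + 15*exp(-b/3)/7


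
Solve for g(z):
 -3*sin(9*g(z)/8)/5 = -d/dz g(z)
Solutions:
 -3*z/5 + 4*log(cos(9*g(z)/8) - 1)/9 - 4*log(cos(9*g(z)/8) + 1)/9 = C1


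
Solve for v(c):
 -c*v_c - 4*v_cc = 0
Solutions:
 v(c) = C1 + C2*erf(sqrt(2)*c/4)


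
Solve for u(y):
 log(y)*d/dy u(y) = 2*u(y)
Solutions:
 u(y) = C1*exp(2*li(y))


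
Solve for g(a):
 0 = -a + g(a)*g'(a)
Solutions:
 g(a) = -sqrt(C1 + a^2)
 g(a) = sqrt(C1 + a^2)


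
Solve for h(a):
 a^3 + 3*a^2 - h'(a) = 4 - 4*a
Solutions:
 h(a) = C1 + a^4/4 + a^3 + 2*a^2 - 4*a


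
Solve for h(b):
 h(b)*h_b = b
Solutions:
 h(b) = -sqrt(C1 + b^2)
 h(b) = sqrt(C1 + b^2)


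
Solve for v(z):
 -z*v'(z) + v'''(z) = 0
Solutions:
 v(z) = C1 + Integral(C2*airyai(z) + C3*airybi(z), z)


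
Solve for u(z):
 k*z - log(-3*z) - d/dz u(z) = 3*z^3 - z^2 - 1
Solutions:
 u(z) = C1 + k*z^2/2 - 3*z^4/4 + z^3/3 - z*log(-z) + z*(2 - log(3))


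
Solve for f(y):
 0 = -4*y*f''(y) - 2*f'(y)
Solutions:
 f(y) = C1 + C2*sqrt(y)


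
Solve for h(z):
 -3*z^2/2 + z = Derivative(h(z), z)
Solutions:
 h(z) = C1 - z^3/2 + z^2/2


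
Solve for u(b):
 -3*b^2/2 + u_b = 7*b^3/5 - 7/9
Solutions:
 u(b) = C1 + 7*b^4/20 + b^3/2 - 7*b/9


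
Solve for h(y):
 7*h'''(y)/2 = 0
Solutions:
 h(y) = C1 + C2*y + C3*y^2


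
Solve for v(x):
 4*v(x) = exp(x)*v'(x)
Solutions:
 v(x) = C1*exp(-4*exp(-x))


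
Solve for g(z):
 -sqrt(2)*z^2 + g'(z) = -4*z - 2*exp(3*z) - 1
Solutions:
 g(z) = C1 + sqrt(2)*z^3/3 - 2*z^2 - z - 2*exp(3*z)/3


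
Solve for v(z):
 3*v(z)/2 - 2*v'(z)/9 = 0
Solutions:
 v(z) = C1*exp(27*z/4)


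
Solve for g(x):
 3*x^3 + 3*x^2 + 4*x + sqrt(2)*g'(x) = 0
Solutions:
 g(x) = C1 - 3*sqrt(2)*x^4/8 - sqrt(2)*x^3/2 - sqrt(2)*x^2


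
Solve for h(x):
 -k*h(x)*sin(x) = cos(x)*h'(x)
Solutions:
 h(x) = C1*exp(k*log(cos(x)))


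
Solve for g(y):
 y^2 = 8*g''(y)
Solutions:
 g(y) = C1 + C2*y + y^4/96


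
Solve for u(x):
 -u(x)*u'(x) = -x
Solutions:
 u(x) = -sqrt(C1 + x^2)
 u(x) = sqrt(C1 + x^2)


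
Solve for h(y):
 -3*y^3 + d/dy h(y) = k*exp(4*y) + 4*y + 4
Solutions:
 h(y) = C1 + k*exp(4*y)/4 + 3*y^4/4 + 2*y^2 + 4*y


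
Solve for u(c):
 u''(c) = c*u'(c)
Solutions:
 u(c) = C1 + C2*erfi(sqrt(2)*c/2)


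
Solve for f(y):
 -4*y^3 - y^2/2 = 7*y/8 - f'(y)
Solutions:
 f(y) = C1 + y^4 + y^3/6 + 7*y^2/16


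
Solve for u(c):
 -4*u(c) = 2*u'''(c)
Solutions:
 u(c) = C3*exp(-2^(1/3)*c) + (C1*sin(2^(1/3)*sqrt(3)*c/2) + C2*cos(2^(1/3)*sqrt(3)*c/2))*exp(2^(1/3)*c/2)


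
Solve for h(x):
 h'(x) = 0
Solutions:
 h(x) = C1


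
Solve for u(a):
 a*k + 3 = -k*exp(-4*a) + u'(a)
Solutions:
 u(a) = C1 + a^2*k/2 + 3*a - k*exp(-4*a)/4


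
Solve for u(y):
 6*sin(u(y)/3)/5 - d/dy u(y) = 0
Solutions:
 -6*y/5 + 3*log(cos(u(y)/3) - 1)/2 - 3*log(cos(u(y)/3) + 1)/2 = C1


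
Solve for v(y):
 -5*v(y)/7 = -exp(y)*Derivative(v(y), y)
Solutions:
 v(y) = C1*exp(-5*exp(-y)/7)


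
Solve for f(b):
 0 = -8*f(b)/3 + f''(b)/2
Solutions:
 f(b) = C1*exp(-4*sqrt(3)*b/3) + C2*exp(4*sqrt(3)*b/3)


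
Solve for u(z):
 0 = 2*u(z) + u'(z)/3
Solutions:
 u(z) = C1*exp(-6*z)


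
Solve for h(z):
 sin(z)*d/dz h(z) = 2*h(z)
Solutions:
 h(z) = C1*(cos(z) - 1)/(cos(z) + 1)


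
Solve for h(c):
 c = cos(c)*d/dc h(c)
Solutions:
 h(c) = C1 + Integral(c/cos(c), c)


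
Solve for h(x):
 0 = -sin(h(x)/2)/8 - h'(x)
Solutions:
 x/8 + log(cos(h(x)/2) - 1) - log(cos(h(x)/2) + 1) = C1


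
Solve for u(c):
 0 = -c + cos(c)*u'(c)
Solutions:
 u(c) = C1 + Integral(c/cos(c), c)


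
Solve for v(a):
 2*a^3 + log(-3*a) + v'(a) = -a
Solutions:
 v(a) = C1 - a^4/2 - a^2/2 - a*log(-a) + a*(1 - log(3))


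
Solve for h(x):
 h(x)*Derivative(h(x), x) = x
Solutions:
 h(x) = -sqrt(C1 + x^2)
 h(x) = sqrt(C1 + x^2)


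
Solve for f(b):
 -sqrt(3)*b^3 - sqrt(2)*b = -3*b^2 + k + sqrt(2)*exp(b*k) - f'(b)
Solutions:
 f(b) = C1 + sqrt(3)*b^4/4 - b^3 + sqrt(2)*b^2/2 + b*k + sqrt(2)*exp(b*k)/k


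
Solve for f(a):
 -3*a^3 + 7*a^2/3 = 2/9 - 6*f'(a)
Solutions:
 f(a) = C1 + a^4/8 - 7*a^3/54 + a/27


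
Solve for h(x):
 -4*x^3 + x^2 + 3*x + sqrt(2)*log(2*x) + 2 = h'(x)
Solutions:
 h(x) = C1 - x^4 + x^3/3 + 3*x^2/2 + sqrt(2)*x*log(x) - sqrt(2)*x + sqrt(2)*x*log(2) + 2*x


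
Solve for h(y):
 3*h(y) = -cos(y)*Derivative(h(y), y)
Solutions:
 h(y) = C1*(sin(y) - 1)^(3/2)/(sin(y) + 1)^(3/2)


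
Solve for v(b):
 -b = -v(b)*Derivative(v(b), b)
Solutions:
 v(b) = -sqrt(C1 + b^2)
 v(b) = sqrt(C1 + b^2)


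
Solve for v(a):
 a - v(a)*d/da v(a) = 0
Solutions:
 v(a) = -sqrt(C1 + a^2)
 v(a) = sqrt(C1 + a^2)


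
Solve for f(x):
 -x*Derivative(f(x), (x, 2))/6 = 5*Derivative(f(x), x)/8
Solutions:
 f(x) = C1 + C2/x^(11/4)


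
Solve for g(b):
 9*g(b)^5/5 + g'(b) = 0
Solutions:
 g(b) = -5^(1/4)*(1/(C1 + 36*b))^(1/4)
 g(b) = 5^(1/4)*(1/(C1 + 36*b))^(1/4)
 g(b) = -5^(1/4)*I*(1/(C1 + 36*b))^(1/4)
 g(b) = 5^(1/4)*I*(1/(C1 + 36*b))^(1/4)


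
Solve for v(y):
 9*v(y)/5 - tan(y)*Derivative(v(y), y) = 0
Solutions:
 v(y) = C1*sin(y)^(9/5)


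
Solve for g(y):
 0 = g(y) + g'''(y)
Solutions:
 g(y) = C3*exp(-y) + (C1*sin(sqrt(3)*y/2) + C2*cos(sqrt(3)*y/2))*exp(y/2)


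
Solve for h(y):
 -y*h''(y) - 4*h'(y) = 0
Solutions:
 h(y) = C1 + C2/y^3


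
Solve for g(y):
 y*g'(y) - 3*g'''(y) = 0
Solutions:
 g(y) = C1 + Integral(C2*airyai(3^(2/3)*y/3) + C3*airybi(3^(2/3)*y/3), y)


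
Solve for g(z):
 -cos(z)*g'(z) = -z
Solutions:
 g(z) = C1 + Integral(z/cos(z), z)


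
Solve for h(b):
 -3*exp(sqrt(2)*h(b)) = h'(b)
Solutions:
 h(b) = sqrt(2)*(2*log(1/(C1 + 3*b)) - log(2))/4


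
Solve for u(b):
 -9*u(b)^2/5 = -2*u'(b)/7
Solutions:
 u(b) = -10/(C1 + 63*b)


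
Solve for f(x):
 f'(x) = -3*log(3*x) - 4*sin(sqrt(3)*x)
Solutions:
 f(x) = C1 - 3*x*log(x) - 3*x*log(3) + 3*x + 4*sqrt(3)*cos(sqrt(3)*x)/3


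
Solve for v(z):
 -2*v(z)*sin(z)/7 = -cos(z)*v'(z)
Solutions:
 v(z) = C1/cos(z)^(2/7)


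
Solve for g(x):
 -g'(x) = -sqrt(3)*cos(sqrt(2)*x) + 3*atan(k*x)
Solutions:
 g(x) = C1 - 3*Piecewise((x*atan(k*x) - log(k^2*x^2 + 1)/(2*k), Ne(k, 0)), (0, True)) + sqrt(6)*sin(sqrt(2)*x)/2


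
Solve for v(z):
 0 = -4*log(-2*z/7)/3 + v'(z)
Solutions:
 v(z) = C1 + 4*z*log(-z)/3 + 4*z*(-log(7) - 1 + log(2))/3


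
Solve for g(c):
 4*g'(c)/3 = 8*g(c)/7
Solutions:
 g(c) = C1*exp(6*c/7)


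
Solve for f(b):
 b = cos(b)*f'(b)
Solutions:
 f(b) = C1 + Integral(b/cos(b), b)


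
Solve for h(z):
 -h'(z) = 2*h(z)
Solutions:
 h(z) = C1*exp(-2*z)


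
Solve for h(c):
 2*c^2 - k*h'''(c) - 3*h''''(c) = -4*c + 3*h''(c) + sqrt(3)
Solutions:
 h(c) = C1 + C2*c + C3*exp(c*(-k + sqrt(k^2 - 36))/6) + C4*exp(-c*(k + sqrt(k^2 - 36))/6) + c^4/18 + 2*c^3*(3 - k)/27 + c^2*(4*k^2 - 12*k - 36 - 9*sqrt(3))/54


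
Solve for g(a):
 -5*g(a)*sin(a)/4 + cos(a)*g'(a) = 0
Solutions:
 g(a) = C1/cos(a)^(5/4)


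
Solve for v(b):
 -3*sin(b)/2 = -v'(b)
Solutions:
 v(b) = C1 - 3*cos(b)/2


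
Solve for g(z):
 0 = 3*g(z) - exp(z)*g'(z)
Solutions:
 g(z) = C1*exp(-3*exp(-z))


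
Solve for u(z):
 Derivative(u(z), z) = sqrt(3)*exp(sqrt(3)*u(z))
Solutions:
 u(z) = sqrt(3)*(2*log(-1/(C1 + sqrt(3)*z)) - log(3))/6


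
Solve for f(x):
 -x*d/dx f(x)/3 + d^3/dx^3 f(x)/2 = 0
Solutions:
 f(x) = C1 + Integral(C2*airyai(2^(1/3)*3^(2/3)*x/3) + C3*airybi(2^(1/3)*3^(2/3)*x/3), x)


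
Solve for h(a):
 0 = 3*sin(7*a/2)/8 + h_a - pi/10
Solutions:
 h(a) = C1 + pi*a/10 + 3*cos(7*a/2)/28


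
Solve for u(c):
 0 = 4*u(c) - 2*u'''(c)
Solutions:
 u(c) = C3*exp(2^(1/3)*c) + (C1*sin(2^(1/3)*sqrt(3)*c/2) + C2*cos(2^(1/3)*sqrt(3)*c/2))*exp(-2^(1/3)*c/2)


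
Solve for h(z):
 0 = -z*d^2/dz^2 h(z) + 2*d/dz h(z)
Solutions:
 h(z) = C1 + C2*z^3


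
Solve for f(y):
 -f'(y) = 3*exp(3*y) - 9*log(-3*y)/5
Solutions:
 f(y) = C1 + 9*y*log(-y)/5 + 9*y*(-1 + log(3))/5 - exp(3*y)


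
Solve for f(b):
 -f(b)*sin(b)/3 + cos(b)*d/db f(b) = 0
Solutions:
 f(b) = C1/cos(b)^(1/3)


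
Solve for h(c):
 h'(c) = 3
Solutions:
 h(c) = C1 + 3*c


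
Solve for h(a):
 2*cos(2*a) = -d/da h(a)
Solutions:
 h(a) = C1 - sin(2*a)


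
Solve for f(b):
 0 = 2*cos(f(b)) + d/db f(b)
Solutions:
 f(b) = pi - asin((C1 + exp(4*b))/(C1 - exp(4*b)))
 f(b) = asin((C1 + exp(4*b))/(C1 - exp(4*b)))


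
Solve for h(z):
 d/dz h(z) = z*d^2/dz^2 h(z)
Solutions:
 h(z) = C1 + C2*z^2


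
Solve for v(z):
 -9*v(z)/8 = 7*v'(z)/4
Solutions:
 v(z) = C1*exp(-9*z/14)


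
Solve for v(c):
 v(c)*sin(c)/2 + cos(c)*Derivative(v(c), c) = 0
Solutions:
 v(c) = C1*sqrt(cos(c))


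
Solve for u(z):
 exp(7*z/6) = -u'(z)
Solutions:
 u(z) = C1 - 6*exp(7*z/6)/7


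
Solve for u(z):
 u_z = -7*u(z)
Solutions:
 u(z) = C1*exp(-7*z)


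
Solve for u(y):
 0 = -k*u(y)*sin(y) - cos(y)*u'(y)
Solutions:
 u(y) = C1*exp(k*log(cos(y)))


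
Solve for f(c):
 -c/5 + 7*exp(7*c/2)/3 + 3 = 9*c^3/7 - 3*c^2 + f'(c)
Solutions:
 f(c) = C1 - 9*c^4/28 + c^3 - c^2/10 + 3*c + 2*exp(7*c/2)/3


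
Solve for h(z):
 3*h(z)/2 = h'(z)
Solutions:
 h(z) = C1*exp(3*z/2)


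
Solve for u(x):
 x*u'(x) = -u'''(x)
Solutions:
 u(x) = C1 + Integral(C2*airyai(-x) + C3*airybi(-x), x)


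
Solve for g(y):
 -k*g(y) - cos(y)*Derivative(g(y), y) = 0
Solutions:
 g(y) = C1*exp(k*(log(sin(y) - 1) - log(sin(y) + 1))/2)


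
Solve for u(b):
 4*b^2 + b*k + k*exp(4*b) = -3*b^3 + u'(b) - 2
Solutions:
 u(b) = C1 + 3*b^4/4 + 4*b^3/3 + b^2*k/2 + 2*b + k*exp(4*b)/4


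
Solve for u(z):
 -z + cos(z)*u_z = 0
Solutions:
 u(z) = C1 + Integral(z/cos(z), z)


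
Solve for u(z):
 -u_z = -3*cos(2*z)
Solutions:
 u(z) = C1 + 3*sin(2*z)/2


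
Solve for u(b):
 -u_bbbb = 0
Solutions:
 u(b) = C1 + C2*b + C3*b^2 + C4*b^3


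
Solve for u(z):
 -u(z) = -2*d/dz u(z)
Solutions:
 u(z) = C1*exp(z/2)


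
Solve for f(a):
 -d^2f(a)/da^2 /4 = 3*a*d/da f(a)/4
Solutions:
 f(a) = C1 + C2*erf(sqrt(6)*a/2)


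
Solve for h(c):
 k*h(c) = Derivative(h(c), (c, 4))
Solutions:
 h(c) = C1*exp(-c*k^(1/4)) + C2*exp(c*k^(1/4)) + C3*exp(-I*c*k^(1/4)) + C4*exp(I*c*k^(1/4))


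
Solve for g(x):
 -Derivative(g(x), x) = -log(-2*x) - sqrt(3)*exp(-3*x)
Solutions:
 g(x) = C1 + x*log(-x) + x*(-1 + log(2)) - sqrt(3)*exp(-3*x)/3


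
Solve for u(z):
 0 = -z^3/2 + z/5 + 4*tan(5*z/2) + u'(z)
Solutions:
 u(z) = C1 + z^4/8 - z^2/10 + 8*log(cos(5*z/2))/5


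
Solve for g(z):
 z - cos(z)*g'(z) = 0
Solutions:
 g(z) = C1 + Integral(z/cos(z), z)


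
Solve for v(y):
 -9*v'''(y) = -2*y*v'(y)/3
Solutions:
 v(y) = C1 + Integral(C2*airyai(2^(1/3)*y/3) + C3*airybi(2^(1/3)*y/3), y)


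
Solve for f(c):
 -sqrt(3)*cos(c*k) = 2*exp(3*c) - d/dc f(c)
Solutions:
 f(c) = C1 + 2*exp(3*c)/3 + sqrt(3)*sin(c*k)/k


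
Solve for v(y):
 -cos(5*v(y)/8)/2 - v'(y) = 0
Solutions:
 y/2 - 4*log(sin(5*v(y)/8) - 1)/5 + 4*log(sin(5*v(y)/8) + 1)/5 = C1


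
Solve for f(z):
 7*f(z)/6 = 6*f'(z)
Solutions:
 f(z) = C1*exp(7*z/36)


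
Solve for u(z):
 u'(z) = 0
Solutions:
 u(z) = C1


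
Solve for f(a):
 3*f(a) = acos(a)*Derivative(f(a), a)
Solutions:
 f(a) = C1*exp(3*Integral(1/acos(a), a))


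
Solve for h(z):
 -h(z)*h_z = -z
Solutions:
 h(z) = -sqrt(C1 + z^2)
 h(z) = sqrt(C1 + z^2)


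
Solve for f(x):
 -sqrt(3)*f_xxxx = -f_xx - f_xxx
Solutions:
 f(x) = C1 + C2*x + C3*exp(sqrt(3)*x*(1 - sqrt(1 + 4*sqrt(3)))/6) + C4*exp(sqrt(3)*x*(1 + sqrt(1 + 4*sqrt(3)))/6)


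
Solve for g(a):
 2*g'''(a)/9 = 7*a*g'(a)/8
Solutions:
 g(a) = C1 + Integral(C2*airyai(2^(2/3)*63^(1/3)*a/4) + C3*airybi(2^(2/3)*63^(1/3)*a/4), a)


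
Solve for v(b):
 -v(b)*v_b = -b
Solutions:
 v(b) = -sqrt(C1 + b^2)
 v(b) = sqrt(C1 + b^2)


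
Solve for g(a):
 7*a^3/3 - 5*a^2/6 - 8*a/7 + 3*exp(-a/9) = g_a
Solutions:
 g(a) = C1 + 7*a^4/12 - 5*a^3/18 - 4*a^2/7 - 27*exp(-a/9)


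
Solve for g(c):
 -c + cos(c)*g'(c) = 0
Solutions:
 g(c) = C1 + Integral(c/cos(c), c)


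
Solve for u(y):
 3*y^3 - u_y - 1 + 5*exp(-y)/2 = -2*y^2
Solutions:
 u(y) = C1 + 3*y^4/4 + 2*y^3/3 - y - 5*exp(-y)/2


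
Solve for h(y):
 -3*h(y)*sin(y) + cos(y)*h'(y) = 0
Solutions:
 h(y) = C1/cos(y)^3


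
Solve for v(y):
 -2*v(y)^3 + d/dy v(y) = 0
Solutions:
 v(y) = -sqrt(2)*sqrt(-1/(C1 + 2*y))/2
 v(y) = sqrt(2)*sqrt(-1/(C1 + 2*y))/2


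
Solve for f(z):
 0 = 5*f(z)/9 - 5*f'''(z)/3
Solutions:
 f(z) = C3*exp(3^(2/3)*z/3) + (C1*sin(3^(1/6)*z/2) + C2*cos(3^(1/6)*z/2))*exp(-3^(2/3)*z/6)


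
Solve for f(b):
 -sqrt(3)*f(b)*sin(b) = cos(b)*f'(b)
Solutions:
 f(b) = C1*cos(b)^(sqrt(3))


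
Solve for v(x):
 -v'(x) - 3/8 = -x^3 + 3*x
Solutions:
 v(x) = C1 + x^4/4 - 3*x^2/2 - 3*x/8


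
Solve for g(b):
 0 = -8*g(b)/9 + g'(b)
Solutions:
 g(b) = C1*exp(8*b/9)


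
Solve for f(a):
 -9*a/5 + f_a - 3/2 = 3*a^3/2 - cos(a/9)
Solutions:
 f(a) = C1 + 3*a^4/8 + 9*a^2/10 + 3*a/2 - 9*sin(a/9)


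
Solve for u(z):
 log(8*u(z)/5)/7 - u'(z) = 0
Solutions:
 -7*Integral(1/(log(_y) - log(5) + 3*log(2)), (_y, u(z))) = C1 - z


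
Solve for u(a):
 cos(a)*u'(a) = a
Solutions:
 u(a) = C1 + Integral(a/cos(a), a)


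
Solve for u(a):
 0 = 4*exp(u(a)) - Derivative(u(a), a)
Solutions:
 u(a) = log(-1/(C1 + 4*a))


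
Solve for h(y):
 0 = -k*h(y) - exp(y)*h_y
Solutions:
 h(y) = C1*exp(k*exp(-y))


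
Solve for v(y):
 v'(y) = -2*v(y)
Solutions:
 v(y) = C1*exp(-2*y)


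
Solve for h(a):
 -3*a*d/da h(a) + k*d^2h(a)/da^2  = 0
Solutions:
 h(a) = C1 + C2*erf(sqrt(6)*a*sqrt(-1/k)/2)/sqrt(-1/k)


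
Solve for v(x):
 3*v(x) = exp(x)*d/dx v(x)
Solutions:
 v(x) = C1*exp(-3*exp(-x))


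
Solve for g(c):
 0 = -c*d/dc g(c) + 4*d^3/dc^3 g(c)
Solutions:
 g(c) = C1 + Integral(C2*airyai(2^(1/3)*c/2) + C3*airybi(2^(1/3)*c/2), c)


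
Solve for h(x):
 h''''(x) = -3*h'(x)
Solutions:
 h(x) = C1 + C4*exp(-3^(1/3)*x) + (C2*sin(3^(5/6)*x/2) + C3*cos(3^(5/6)*x/2))*exp(3^(1/3)*x/2)


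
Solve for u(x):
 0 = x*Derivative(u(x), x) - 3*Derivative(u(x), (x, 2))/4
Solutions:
 u(x) = C1 + C2*erfi(sqrt(6)*x/3)


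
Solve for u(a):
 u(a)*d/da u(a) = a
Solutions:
 u(a) = -sqrt(C1 + a^2)
 u(a) = sqrt(C1 + a^2)


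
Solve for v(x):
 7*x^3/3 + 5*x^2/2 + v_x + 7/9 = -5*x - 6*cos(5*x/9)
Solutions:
 v(x) = C1 - 7*x^4/12 - 5*x^3/6 - 5*x^2/2 - 7*x/9 - 54*sin(5*x/9)/5


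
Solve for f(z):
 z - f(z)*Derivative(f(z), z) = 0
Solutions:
 f(z) = -sqrt(C1 + z^2)
 f(z) = sqrt(C1 + z^2)


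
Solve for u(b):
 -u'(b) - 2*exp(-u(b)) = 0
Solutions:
 u(b) = log(C1 - 2*b)


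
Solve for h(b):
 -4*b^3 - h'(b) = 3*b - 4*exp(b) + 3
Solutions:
 h(b) = C1 - b^4 - 3*b^2/2 - 3*b + 4*exp(b)


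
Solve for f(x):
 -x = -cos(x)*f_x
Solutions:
 f(x) = C1 + Integral(x/cos(x), x)


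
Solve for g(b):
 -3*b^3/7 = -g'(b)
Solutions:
 g(b) = C1 + 3*b^4/28


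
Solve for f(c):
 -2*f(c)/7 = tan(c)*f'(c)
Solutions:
 f(c) = C1/sin(c)^(2/7)


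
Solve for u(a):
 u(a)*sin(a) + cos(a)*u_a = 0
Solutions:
 u(a) = C1*cos(a)


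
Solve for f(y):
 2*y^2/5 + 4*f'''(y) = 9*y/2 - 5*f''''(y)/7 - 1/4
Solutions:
 f(y) = C1 + C2*y + C3*y^2 + C4*exp(-28*y/5) - y^5/600 + 65*y^4/1344 - 141*y^3/3136


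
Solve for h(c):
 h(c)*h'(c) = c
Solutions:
 h(c) = -sqrt(C1 + c^2)
 h(c) = sqrt(C1 + c^2)


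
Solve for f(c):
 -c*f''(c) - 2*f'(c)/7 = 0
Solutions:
 f(c) = C1 + C2*c^(5/7)


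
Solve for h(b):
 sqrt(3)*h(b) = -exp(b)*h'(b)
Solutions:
 h(b) = C1*exp(sqrt(3)*exp(-b))


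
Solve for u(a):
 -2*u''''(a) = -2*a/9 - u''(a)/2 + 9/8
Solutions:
 u(a) = C1 + C2*a + C3*exp(-a/2) + C4*exp(a/2) - 2*a^3/27 + 9*a^2/8


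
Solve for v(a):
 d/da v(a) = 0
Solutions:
 v(a) = C1


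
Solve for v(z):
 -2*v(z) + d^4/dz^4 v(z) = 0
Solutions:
 v(z) = C1*exp(-2^(1/4)*z) + C2*exp(2^(1/4)*z) + C3*sin(2^(1/4)*z) + C4*cos(2^(1/4)*z)


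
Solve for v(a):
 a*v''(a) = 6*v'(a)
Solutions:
 v(a) = C1 + C2*a^7


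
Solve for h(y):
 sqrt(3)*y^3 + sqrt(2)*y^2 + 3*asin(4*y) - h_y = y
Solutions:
 h(y) = C1 + sqrt(3)*y^4/4 + sqrt(2)*y^3/3 - y^2/2 + 3*y*asin(4*y) + 3*sqrt(1 - 16*y^2)/4


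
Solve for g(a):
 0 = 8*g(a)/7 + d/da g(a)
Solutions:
 g(a) = C1*exp(-8*a/7)


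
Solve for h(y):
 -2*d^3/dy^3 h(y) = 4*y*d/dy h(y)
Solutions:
 h(y) = C1 + Integral(C2*airyai(-2^(1/3)*y) + C3*airybi(-2^(1/3)*y), y)


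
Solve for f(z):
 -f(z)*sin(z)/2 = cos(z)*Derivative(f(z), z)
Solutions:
 f(z) = C1*sqrt(cos(z))


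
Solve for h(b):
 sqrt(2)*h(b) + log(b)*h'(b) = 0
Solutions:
 h(b) = C1*exp(-sqrt(2)*li(b))


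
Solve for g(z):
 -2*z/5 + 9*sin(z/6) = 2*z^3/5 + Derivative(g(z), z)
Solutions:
 g(z) = C1 - z^4/10 - z^2/5 - 54*cos(z/6)


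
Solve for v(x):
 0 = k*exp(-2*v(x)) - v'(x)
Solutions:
 v(x) = log(-sqrt(C1 + 2*k*x))
 v(x) = log(C1 + 2*k*x)/2


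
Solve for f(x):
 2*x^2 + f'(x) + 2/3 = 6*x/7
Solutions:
 f(x) = C1 - 2*x^3/3 + 3*x^2/7 - 2*x/3


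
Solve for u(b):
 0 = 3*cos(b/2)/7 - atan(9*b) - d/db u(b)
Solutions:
 u(b) = C1 - b*atan(9*b) + log(81*b^2 + 1)/18 + 6*sin(b/2)/7


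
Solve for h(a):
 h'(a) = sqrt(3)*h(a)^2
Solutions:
 h(a) = -1/(C1 + sqrt(3)*a)


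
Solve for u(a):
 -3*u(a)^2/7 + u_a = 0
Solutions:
 u(a) = -7/(C1 + 3*a)


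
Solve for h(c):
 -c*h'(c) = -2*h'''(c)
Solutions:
 h(c) = C1 + Integral(C2*airyai(2^(2/3)*c/2) + C3*airybi(2^(2/3)*c/2), c)


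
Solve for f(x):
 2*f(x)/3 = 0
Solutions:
 f(x) = 0


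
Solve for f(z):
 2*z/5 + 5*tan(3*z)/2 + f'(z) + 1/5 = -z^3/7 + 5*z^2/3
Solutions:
 f(z) = C1 - z^4/28 + 5*z^3/9 - z^2/5 - z/5 + 5*log(cos(3*z))/6


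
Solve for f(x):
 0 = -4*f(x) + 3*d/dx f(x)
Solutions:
 f(x) = C1*exp(4*x/3)


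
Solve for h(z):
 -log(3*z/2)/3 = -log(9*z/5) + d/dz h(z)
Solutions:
 h(z) = C1 + 2*z*log(z)/3 - z*log(5) - 2*z/3 + z*log(2)/3 + 5*z*log(3)/3


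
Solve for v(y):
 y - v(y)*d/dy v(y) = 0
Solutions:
 v(y) = -sqrt(C1 + y^2)
 v(y) = sqrt(C1 + y^2)


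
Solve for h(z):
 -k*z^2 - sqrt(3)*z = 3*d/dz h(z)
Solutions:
 h(z) = C1 - k*z^3/9 - sqrt(3)*z^2/6


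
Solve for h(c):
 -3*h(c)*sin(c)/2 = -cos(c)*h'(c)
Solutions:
 h(c) = C1/cos(c)^(3/2)


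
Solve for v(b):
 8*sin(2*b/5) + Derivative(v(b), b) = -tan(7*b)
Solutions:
 v(b) = C1 + log(cos(7*b))/7 + 20*cos(2*b/5)


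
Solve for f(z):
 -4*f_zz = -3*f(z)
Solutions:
 f(z) = C1*exp(-sqrt(3)*z/2) + C2*exp(sqrt(3)*z/2)


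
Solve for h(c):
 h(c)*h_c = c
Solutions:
 h(c) = -sqrt(C1 + c^2)
 h(c) = sqrt(C1 + c^2)


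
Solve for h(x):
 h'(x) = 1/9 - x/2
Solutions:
 h(x) = C1 - x^2/4 + x/9


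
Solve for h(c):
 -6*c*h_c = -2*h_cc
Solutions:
 h(c) = C1 + C2*erfi(sqrt(6)*c/2)


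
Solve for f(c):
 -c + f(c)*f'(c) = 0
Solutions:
 f(c) = -sqrt(C1 + c^2)
 f(c) = sqrt(C1 + c^2)


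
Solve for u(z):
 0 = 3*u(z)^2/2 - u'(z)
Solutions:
 u(z) = -2/(C1 + 3*z)


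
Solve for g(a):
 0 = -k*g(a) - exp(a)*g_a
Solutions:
 g(a) = C1*exp(k*exp(-a))


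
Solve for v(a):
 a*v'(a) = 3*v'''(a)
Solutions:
 v(a) = C1 + Integral(C2*airyai(3^(2/3)*a/3) + C3*airybi(3^(2/3)*a/3), a)


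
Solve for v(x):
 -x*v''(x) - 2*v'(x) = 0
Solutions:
 v(x) = C1 + C2/x


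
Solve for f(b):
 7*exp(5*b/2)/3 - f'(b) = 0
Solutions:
 f(b) = C1 + 14*exp(5*b/2)/15


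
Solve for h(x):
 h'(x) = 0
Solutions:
 h(x) = C1


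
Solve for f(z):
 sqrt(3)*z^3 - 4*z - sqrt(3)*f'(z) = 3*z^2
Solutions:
 f(z) = C1 + z^4/4 - sqrt(3)*z^3/3 - 2*sqrt(3)*z^2/3


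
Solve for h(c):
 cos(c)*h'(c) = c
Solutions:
 h(c) = C1 + Integral(c/cos(c), c)


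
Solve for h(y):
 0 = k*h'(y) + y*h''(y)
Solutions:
 h(y) = C1 + y^(1 - re(k))*(C2*sin(log(y)*Abs(im(k))) + C3*cos(log(y)*im(k)))


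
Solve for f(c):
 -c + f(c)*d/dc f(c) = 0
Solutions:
 f(c) = -sqrt(C1 + c^2)
 f(c) = sqrt(C1 + c^2)


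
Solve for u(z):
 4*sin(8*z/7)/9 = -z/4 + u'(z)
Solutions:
 u(z) = C1 + z^2/8 - 7*cos(8*z/7)/18


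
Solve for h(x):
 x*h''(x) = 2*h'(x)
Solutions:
 h(x) = C1 + C2*x^3


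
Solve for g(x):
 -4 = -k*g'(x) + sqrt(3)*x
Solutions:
 g(x) = C1 + sqrt(3)*x^2/(2*k) + 4*x/k


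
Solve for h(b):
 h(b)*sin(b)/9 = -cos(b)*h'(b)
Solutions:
 h(b) = C1*cos(b)^(1/9)


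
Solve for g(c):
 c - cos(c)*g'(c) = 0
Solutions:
 g(c) = C1 + Integral(c/cos(c), c)


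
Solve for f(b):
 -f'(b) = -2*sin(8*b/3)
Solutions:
 f(b) = C1 - 3*cos(8*b/3)/4


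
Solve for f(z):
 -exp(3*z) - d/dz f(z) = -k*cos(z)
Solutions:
 f(z) = C1 + k*sin(z) - exp(3*z)/3


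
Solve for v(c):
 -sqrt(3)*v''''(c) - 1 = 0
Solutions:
 v(c) = C1 + C2*c + C3*c^2 + C4*c^3 - sqrt(3)*c^4/72


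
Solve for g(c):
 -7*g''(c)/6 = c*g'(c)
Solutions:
 g(c) = C1 + C2*erf(sqrt(21)*c/7)


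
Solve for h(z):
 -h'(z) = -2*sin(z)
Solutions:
 h(z) = C1 - 2*cos(z)


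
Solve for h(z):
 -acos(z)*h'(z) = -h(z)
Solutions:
 h(z) = C1*exp(Integral(1/acos(z), z))


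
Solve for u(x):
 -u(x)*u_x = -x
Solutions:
 u(x) = -sqrt(C1 + x^2)
 u(x) = sqrt(C1 + x^2)


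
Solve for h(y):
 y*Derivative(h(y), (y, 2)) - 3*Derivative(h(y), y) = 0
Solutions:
 h(y) = C1 + C2*y^4


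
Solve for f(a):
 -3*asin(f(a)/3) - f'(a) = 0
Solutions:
 Integral(1/asin(_y/3), (_y, f(a))) = C1 - 3*a


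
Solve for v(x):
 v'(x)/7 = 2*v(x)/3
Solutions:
 v(x) = C1*exp(14*x/3)


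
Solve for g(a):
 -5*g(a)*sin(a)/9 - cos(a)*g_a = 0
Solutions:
 g(a) = C1*cos(a)^(5/9)


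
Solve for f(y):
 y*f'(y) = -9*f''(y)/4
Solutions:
 f(y) = C1 + C2*erf(sqrt(2)*y/3)


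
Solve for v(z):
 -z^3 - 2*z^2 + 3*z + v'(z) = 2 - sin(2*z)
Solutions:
 v(z) = C1 + z^4/4 + 2*z^3/3 - 3*z^2/2 + 2*z + cos(2*z)/2


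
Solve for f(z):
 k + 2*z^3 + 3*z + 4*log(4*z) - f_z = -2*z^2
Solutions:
 f(z) = C1 + k*z + z^4/2 + 2*z^3/3 + 3*z^2/2 + 4*z*log(z) - 4*z + z*log(256)


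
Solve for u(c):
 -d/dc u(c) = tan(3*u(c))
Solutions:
 u(c) = -asin(C1*exp(-3*c))/3 + pi/3
 u(c) = asin(C1*exp(-3*c))/3


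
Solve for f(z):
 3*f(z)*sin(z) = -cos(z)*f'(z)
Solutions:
 f(z) = C1*cos(z)^3


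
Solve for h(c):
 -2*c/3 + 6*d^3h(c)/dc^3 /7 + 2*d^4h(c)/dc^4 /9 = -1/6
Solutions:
 h(c) = C1 + C2*c + C3*c^2 + C4*exp(-27*c/7) + 7*c^4/216 - 385*c^3/5832


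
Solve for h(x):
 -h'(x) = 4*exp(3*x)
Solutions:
 h(x) = C1 - 4*exp(3*x)/3


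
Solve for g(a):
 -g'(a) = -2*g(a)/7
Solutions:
 g(a) = C1*exp(2*a/7)


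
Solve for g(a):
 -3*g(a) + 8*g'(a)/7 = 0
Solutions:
 g(a) = C1*exp(21*a/8)


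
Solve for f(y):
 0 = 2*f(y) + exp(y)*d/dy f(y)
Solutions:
 f(y) = C1*exp(2*exp(-y))


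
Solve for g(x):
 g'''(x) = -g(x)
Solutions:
 g(x) = C3*exp(-x) + (C1*sin(sqrt(3)*x/2) + C2*cos(sqrt(3)*x/2))*exp(x/2)


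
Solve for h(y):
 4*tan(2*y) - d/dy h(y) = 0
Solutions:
 h(y) = C1 - 2*log(cos(2*y))


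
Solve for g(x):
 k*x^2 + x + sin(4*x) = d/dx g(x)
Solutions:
 g(x) = C1 + k*x^3/3 + x^2/2 - cos(4*x)/4


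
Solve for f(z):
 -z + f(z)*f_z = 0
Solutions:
 f(z) = -sqrt(C1 + z^2)
 f(z) = sqrt(C1 + z^2)


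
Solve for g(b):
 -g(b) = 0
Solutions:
 g(b) = 0


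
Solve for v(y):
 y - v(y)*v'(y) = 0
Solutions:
 v(y) = -sqrt(C1 + y^2)
 v(y) = sqrt(C1 + y^2)


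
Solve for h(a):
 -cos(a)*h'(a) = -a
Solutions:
 h(a) = C1 + Integral(a/cos(a), a)


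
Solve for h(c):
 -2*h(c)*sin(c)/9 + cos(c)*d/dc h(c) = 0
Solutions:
 h(c) = C1/cos(c)^(2/9)


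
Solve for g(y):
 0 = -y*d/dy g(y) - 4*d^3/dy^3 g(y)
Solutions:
 g(y) = C1 + Integral(C2*airyai(-2^(1/3)*y/2) + C3*airybi(-2^(1/3)*y/2), y)


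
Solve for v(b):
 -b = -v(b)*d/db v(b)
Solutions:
 v(b) = -sqrt(C1 + b^2)
 v(b) = sqrt(C1 + b^2)


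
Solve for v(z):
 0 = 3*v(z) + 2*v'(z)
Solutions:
 v(z) = C1*exp(-3*z/2)


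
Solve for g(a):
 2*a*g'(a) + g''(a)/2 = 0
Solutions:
 g(a) = C1 + C2*erf(sqrt(2)*a)


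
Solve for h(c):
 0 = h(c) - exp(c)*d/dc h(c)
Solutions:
 h(c) = C1*exp(-exp(-c))


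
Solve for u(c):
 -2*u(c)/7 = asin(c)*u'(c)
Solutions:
 u(c) = C1*exp(-2*Integral(1/asin(c), c)/7)


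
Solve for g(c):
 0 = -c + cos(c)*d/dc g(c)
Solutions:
 g(c) = C1 + Integral(c/cos(c), c)


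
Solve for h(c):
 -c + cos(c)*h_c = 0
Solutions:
 h(c) = C1 + Integral(c/cos(c), c)


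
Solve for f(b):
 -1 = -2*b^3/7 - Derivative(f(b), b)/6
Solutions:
 f(b) = C1 - 3*b^4/7 + 6*b


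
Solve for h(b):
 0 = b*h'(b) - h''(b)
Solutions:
 h(b) = C1 + C2*erfi(sqrt(2)*b/2)


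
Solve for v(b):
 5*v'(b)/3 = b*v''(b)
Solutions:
 v(b) = C1 + C2*b^(8/3)


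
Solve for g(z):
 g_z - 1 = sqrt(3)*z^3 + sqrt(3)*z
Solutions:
 g(z) = C1 + sqrt(3)*z^4/4 + sqrt(3)*z^2/2 + z


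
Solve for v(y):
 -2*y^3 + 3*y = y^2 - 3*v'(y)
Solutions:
 v(y) = C1 + y^4/6 + y^3/9 - y^2/2


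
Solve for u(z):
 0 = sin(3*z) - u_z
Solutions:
 u(z) = C1 - cos(3*z)/3


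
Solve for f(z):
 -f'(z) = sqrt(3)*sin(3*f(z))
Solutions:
 f(z) = -acos((-C1 - exp(6*sqrt(3)*z))/(C1 - exp(6*sqrt(3)*z)))/3 + 2*pi/3
 f(z) = acos((-C1 - exp(6*sqrt(3)*z))/(C1 - exp(6*sqrt(3)*z)))/3


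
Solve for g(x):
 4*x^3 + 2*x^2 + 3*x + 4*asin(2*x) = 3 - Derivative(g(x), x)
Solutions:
 g(x) = C1 - x^4 - 2*x^3/3 - 3*x^2/2 - 4*x*asin(2*x) + 3*x - 2*sqrt(1 - 4*x^2)


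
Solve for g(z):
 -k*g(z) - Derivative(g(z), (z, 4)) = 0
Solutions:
 g(z) = C1*exp(-z*(-k)^(1/4)) + C2*exp(z*(-k)^(1/4)) + C3*exp(-I*z*(-k)^(1/4)) + C4*exp(I*z*(-k)^(1/4))


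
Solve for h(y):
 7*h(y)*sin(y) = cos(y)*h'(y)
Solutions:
 h(y) = C1/cos(y)^7


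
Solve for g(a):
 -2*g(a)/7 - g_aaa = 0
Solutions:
 g(a) = C3*exp(-2^(1/3)*7^(2/3)*a/7) + (C1*sin(2^(1/3)*sqrt(3)*7^(2/3)*a/14) + C2*cos(2^(1/3)*sqrt(3)*7^(2/3)*a/14))*exp(2^(1/3)*7^(2/3)*a/14)


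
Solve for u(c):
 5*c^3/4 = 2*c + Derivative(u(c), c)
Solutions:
 u(c) = C1 + 5*c^4/16 - c^2


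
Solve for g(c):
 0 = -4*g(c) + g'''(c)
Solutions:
 g(c) = C3*exp(2^(2/3)*c) + (C1*sin(2^(2/3)*sqrt(3)*c/2) + C2*cos(2^(2/3)*sqrt(3)*c/2))*exp(-2^(2/3)*c/2)


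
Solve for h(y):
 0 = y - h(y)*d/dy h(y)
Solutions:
 h(y) = -sqrt(C1 + y^2)
 h(y) = sqrt(C1 + y^2)


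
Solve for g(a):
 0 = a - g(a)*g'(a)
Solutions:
 g(a) = -sqrt(C1 + a^2)
 g(a) = sqrt(C1 + a^2)


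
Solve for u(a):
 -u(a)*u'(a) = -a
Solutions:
 u(a) = -sqrt(C1 + a^2)
 u(a) = sqrt(C1 + a^2)
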